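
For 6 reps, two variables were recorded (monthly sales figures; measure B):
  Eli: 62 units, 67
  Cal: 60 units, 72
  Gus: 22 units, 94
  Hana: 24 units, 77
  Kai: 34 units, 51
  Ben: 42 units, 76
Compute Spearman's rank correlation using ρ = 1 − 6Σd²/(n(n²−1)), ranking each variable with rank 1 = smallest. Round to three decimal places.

Ranks of variable 1: 6, 5, 1, 2, 3, 4
Ranks of variable 2: 2, 3, 6, 5, 1, 4
d = r₁ − r₂: 4, 2, -5, -3, 2, 0
d²: 16, 4, 25, 9, 4, 0; Σd² = 58
ρ = 1 − 6·58/(6·35) = 1 − 348/210 = -0.657

-0.657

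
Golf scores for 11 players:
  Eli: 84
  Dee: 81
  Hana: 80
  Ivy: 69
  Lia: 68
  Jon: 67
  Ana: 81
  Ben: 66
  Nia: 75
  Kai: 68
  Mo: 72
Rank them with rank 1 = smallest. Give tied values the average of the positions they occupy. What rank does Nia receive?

Sorted (ascending): 66, 67, 68, 68, 69, 72, 75, 80, 81, 81, 84
The 2 values of 68 occupy positions 3–4 → average rank (3+4)/2 = 3.5.
The 2 values of 81 occupy positions 9–10 → average rank (9+10)/2 = 9.5.
Nia has value 75 → rank 7.

7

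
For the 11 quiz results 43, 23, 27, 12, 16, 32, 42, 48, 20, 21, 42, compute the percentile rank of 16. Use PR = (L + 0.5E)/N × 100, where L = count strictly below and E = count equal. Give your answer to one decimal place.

13.6

N = 11.
Strictly below 16: 1. Equal to 16: 1.
PR = (1 + 0.5·1)/11 × 100 = 13.6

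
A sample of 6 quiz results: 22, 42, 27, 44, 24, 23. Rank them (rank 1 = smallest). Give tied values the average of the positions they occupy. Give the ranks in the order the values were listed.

Sorted (ascending): 22, 23, 24, 27, 42, 44
No ties — each value takes its position as its rank.

1, 5, 4, 6, 3, 2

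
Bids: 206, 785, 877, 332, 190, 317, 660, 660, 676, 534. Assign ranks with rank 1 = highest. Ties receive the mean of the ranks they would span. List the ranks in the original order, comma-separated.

Sorted (descending): 877, 785, 676, 660, 660, 534, 332, 317, 206, 190
The 2 values of 660 occupy positions 4–5 → average rank (4+5)/2 = 4.5.

9, 2, 1, 7, 10, 8, 4.5, 4.5, 3, 6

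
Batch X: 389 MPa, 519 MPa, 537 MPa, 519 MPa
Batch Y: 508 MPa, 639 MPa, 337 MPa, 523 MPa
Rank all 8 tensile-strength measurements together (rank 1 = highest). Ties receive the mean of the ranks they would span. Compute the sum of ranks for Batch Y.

18

Sorted (descending): 639, 537, 523, 519, 519, 508, 389, 337
The 2 values of 519 occupy positions 4–5 → average rank (4+5)/2 = 4.5.
Batch Y values → pooled ranks: 508→6, 639→1, 337→8, 523→3
Rank sum = 6 + 1 + 8 + 3 = 18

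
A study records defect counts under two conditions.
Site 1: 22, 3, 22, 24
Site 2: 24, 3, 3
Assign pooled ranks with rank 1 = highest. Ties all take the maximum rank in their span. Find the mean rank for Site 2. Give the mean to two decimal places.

5.33

Sorted (descending): 24, 24, 22, 22, 3, 3, 3
The 2 values of 24 occupy positions 1–2 → each gets rank 2.
The 2 values of 22 occupy positions 3–4 → each gets rank 4.
The 3 values of 3 occupy positions 5–7 → each gets rank 7.
Site 2 values → pooled ranks: 24→2, 3→7, 3→7
Mean rank = (2 + 7 + 7) / 3 = 5.33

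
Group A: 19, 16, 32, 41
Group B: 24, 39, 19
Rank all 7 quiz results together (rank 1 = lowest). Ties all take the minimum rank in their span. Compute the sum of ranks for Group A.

Sorted (ascending): 16, 19, 19, 24, 32, 39, 41
The 2 values of 19 occupy positions 2–3 → each gets rank 2.
Group A values → pooled ranks: 19→2, 16→1, 32→5, 41→7
Rank sum = 2 + 1 + 5 + 7 = 15

15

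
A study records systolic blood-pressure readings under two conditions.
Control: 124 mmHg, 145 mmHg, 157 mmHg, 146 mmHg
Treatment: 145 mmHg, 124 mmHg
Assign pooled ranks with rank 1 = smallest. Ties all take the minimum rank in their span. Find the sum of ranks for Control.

15

Sorted (ascending): 124, 124, 145, 145, 146, 157
The 2 values of 124 occupy positions 1–2 → each gets rank 1.
The 2 values of 145 occupy positions 3–4 → each gets rank 3.
Control values → pooled ranks: 124→1, 145→3, 157→6, 146→5
Rank sum = 1 + 3 + 6 + 5 = 15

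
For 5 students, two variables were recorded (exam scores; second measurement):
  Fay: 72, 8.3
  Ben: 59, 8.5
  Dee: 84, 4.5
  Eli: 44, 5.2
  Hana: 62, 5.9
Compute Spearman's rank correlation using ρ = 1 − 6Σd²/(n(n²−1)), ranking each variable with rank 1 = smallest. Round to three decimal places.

Ranks of variable 1: 4, 2, 5, 1, 3
Ranks of variable 2: 4, 5, 1, 2, 3
d = r₁ − r₂: 0, -3, 4, -1, 0
d²: 0, 9, 16, 1, 0; Σd² = 26
ρ = 1 − 6·26/(5·24) = 1 − 156/120 = -0.300

-0.300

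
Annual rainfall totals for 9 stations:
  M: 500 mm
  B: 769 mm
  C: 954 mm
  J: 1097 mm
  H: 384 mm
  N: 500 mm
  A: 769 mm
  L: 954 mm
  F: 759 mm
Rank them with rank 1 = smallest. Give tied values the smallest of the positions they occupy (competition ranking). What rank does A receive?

5

Sorted (ascending): 384, 500, 500, 759, 769, 769, 954, 954, 1097
The 2 values of 500 occupy positions 2–3 → each gets rank 2.
The 2 values of 769 occupy positions 5–6 → each gets rank 5.
The 2 values of 954 occupy positions 7–8 → each gets rank 7.
A has value 769 mm → rank 5.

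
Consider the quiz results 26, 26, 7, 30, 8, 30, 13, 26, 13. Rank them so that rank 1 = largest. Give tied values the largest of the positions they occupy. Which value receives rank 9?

Sorted (descending): 30, 30, 26, 26, 26, 13, 13, 8, 7
The 2 values of 30 occupy positions 1–2 → each gets rank 2.
The 3 values of 26 occupy positions 3–5 → each gets rank 5.
The 2 values of 13 occupy positions 6–7 → each gets rank 7.
Rank 9 → value 7.

7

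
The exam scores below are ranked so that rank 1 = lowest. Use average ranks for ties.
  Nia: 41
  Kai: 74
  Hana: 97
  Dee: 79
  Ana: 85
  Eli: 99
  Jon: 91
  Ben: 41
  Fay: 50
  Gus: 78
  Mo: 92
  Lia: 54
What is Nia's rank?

1.5

Sorted (ascending): 41, 41, 50, 54, 74, 78, 79, 85, 91, 92, 97, 99
The 2 values of 41 occupy positions 1–2 → average rank (1+2)/2 = 1.5.
Nia has value 41 → rank 1.5.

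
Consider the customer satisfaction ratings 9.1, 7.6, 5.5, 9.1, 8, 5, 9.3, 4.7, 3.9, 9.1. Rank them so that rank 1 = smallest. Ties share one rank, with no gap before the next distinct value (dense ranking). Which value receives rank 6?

Sorted (ascending): 3.9, 4.7, 5, 5.5, 7.6, 8, 9.1, 9.1, 9.1, 9.3
The 3 values of 9.1 share dense rank 7.
Remaining distinct values take the next consecutive integers.
Rank 6 → value 8.

8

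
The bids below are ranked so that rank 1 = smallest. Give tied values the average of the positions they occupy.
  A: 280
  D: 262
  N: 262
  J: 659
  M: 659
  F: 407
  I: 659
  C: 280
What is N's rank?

1.5

Sorted (ascending): 262, 262, 280, 280, 407, 659, 659, 659
The 2 values of 262 occupy positions 1–2 → average rank (1+2)/2 = 1.5.
The 2 values of 280 occupy positions 3–4 → average rank (3+4)/2 = 3.5.
The 3 values of 659 occupy positions 6–8 → average rank 7.
N has value 262 → rank 1.5.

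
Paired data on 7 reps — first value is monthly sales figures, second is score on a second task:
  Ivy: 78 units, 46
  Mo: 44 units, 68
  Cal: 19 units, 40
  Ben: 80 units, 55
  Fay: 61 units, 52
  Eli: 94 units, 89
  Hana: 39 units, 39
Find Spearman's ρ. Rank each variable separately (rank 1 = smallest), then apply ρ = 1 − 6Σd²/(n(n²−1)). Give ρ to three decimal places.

Ranks of variable 1: 5, 3, 1, 6, 4, 7, 2
Ranks of variable 2: 3, 6, 2, 5, 4, 7, 1
d = r₁ − r₂: 2, -3, -1, 1, 0, 0, 1
d²: 4, 9, 1, 1, 0, 0, 1; Σd² = 16
ρ = 1 − 6·16/(7·48) = 1 − 96/336 = 0.714

0.714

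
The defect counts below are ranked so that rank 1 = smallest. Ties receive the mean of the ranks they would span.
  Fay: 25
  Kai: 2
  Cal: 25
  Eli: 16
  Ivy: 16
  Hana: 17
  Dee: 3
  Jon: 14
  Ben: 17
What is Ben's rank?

Sorted (ascending): 2, 3, 14, 16, 16, 17, 17, 25, 25
The 2 values of 16 occupy positions 4–5 → average rank (4+5)/2 = 4.5.
The 2 values of 17 occupy positions 6–7 → average rank (6+7)/2 = 6.5.
The 2 values of 25 occupy positions 8–9 → average rank (8+9)/2 = 8.5.
Ben has value 17 → rank 6.5.

6.5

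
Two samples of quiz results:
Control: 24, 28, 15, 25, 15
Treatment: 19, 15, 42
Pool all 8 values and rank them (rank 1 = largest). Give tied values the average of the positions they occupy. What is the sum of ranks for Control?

23

Sorted (descending): 42, 28, 25, 24, 19, 15, 15, 15
The 3 values of 15 occupy positions 6–8 → average rank 7.
Control values → pooled ranks: 24→4, 28→2, 15→7, 25→3, 15→7
Rank sum = 4 + 2 + 7 + 3 + 7 = 23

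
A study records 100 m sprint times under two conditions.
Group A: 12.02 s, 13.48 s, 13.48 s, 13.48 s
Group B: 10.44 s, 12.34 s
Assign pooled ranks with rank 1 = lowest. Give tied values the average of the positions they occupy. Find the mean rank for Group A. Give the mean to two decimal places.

Sorted (ascending): 10.44, 12.02, 12.34, 13.48, 13.48, 13.48
The 3 values of 13.48 occupy positions 4–6 → average rank 5.
Group A values → pooled ranks: 12.02→2, 13.48→5, 13.48→5, 13.48→5
Mean rank = (2 + 5 + 5 + 5) / 4 = 4.25

4.25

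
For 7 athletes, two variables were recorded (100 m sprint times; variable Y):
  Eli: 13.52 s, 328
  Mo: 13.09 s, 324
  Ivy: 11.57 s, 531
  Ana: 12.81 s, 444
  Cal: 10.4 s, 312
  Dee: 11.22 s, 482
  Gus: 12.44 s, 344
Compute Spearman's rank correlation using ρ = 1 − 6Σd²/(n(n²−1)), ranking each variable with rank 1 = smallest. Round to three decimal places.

-0.143

Ranks of variable 1: 7, 6, 3, 5, 1, 2, 4
Ranks of variable 2: 3, 2, 7, 5, 1, 6, 4
d = r₁ − r₂: 4, 4, -4, 0, 0, -4, 0
d²: 16, 16, 16, 0, 0, 16, 0; Σd² = 64
ρ = 1 − 6·64/(7·48) = 1 − 384/336 = -0.143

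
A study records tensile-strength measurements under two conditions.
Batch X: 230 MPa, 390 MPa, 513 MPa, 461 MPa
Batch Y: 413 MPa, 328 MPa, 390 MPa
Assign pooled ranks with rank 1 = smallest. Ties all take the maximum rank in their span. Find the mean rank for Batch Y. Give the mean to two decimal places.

Sorted (ascending): 230, 328, 390, 390, 413, 461, 513
The 2 values of 390 occupy positions 3–4 → each gets rank 4.
Batch Y values → pooled ranks: 413→5, 328→2, 390→4
Mean rank = (5 + 2 + 4) / 3 = 3.67

3.67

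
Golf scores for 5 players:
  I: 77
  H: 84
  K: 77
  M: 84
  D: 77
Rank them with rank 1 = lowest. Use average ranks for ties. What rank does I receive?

Sorted (ascending): 77, 77, 77, 84, 84
The 3 values of 77 occupy positions 1–3 → average rank 2.
The 2 values of 84 occupy positions 4–5 → average rank (4+5)/2 = 4.5.
I has value 77 → rank 2.

2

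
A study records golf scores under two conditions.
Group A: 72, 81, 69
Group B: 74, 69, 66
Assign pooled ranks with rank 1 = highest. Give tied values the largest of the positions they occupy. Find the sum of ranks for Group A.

Sorted (descending): 81, 74, 72, 69, 69, 66
The 2 values of 69 occupy positions 4–5 → each gets rank 5.
Group A values → pooled ranks: 72→3, 81→1, 69→5
Rank sum = 3 + 1 + 5 = 9

9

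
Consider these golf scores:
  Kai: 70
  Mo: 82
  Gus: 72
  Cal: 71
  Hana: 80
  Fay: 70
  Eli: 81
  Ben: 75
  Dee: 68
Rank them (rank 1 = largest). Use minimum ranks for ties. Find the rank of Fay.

Sorted (descending): 82, 81, 80, 75, 72, 71, 70, 70, 68
The 2 values of 70 occupy positions 7–8 → each gets rank 7.
Fay has value 70 → rank 7.

7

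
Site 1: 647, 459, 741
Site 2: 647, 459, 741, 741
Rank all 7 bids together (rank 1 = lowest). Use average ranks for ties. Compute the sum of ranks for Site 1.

Sorted (ascending): 459, 459, 647, 647, 741, 741, 741
The 2 values of 459 occupy positions 1–2 → average rank (1+2)/2 = 1.5.
The 2 values of 647 occupy positions 3–4 → average rank (3+4)/2 = 3.5.
The 3 values of 741 occupy positions 5–7 → average rank 6.
Site 1 values → pooled ranks: 647→3.5, 459→1.5, 741→6
Rank sum = 3.5 + 1.5 + 6 = 11

11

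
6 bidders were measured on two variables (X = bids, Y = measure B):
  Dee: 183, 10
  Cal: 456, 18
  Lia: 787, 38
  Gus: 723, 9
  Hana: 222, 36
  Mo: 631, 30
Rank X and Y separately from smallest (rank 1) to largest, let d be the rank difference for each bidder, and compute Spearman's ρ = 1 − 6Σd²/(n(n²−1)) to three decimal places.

0.257

Ranks of variable 1: 1, 3, 6, 5, 2, 4
Ranks of variable 2: 2, 3, 6, 1, 5, 4
d = r₁ − r₂: -1, 0, 0, 4, -3, 0
d²: 1, 0, 0, 16, 9, 0; Σd² = 26
ρ = 1 − 6·26/(6·35) = 1 − 156/210 = 0.257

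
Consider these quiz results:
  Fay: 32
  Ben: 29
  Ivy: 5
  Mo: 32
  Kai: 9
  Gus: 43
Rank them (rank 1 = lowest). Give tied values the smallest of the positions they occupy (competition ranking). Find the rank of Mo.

Sorted (ascending): 5, 9, 29, 32, 32, 43
The 2 values of 32 occupy positions 4–5 → each gets rank 4.
Mo has value 32 → rank 4.

4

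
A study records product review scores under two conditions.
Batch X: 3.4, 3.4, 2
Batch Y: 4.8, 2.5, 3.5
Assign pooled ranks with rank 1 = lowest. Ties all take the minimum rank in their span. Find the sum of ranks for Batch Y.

Sorted (ascending): 2, 2.5, 3.4, 3.4, 3.5, 4.8
The 2 values of 3.4 occupy positions 3–4 → each gets rank 3.
Batch Y values → pooled ranks: 4.8→6, 2.5→2, 3.5→5
Rank sum = 6 + 2 + 5 = 13

13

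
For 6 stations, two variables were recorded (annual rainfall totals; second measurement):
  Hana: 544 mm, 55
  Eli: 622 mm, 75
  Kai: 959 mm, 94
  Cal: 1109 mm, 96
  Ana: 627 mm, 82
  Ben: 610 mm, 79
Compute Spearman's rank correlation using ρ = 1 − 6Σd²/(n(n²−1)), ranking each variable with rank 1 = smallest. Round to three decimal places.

Ranks of variable 1: 1, 3, 5, 6, 4, 2
Ranks of variable 2: 1, 2, 5, 6, 4, 3
d = r₁ − r₂: 0, 1, 0, 0, 0, -1
d²: 0, 1, 0, 0, 0, 1; Σd² = 2
ρ = 1 − 6·2/(6·35) = 1 − 12/210 = 0.943

0.943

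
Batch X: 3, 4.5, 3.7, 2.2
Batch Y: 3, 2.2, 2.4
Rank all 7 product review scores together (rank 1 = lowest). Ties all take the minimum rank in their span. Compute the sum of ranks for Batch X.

18

Sorted (ascending): 2.2, 2.2, 2.4, 3, 3, 3.7, 4.5
The 2 values of 2.2 occupy positions 1–2 → each gets rank 1.
The 2 values of 3 occupy positions 4–5 → each gets rank 4.
Batch X values → pooled ranks: 3→4, 4.5→7, 3.7→6, 2.2→1
Rank sum = 4 + 7 + 6 + 1 = 18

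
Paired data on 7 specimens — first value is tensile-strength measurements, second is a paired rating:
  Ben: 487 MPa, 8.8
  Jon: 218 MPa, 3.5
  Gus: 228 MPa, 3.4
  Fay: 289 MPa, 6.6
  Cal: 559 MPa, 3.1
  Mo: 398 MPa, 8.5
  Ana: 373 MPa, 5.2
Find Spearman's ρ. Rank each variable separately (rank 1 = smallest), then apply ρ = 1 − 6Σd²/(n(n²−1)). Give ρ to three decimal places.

0.179

Ranks of variable 1: 6, 1, 2, 3, 7, 5, 4
Ranks of variable 2: 7, 3, 2, 5, 1, 6, 4
d = r₁ − r₂: -1, -2, 0, -2, 6, -1, 0
d²: 1, 4, 0, 4, 36, 1, 0; Σd² = 46
ρ = 1 − 6·46/(7·48) = 1 − 276/336 = 0.179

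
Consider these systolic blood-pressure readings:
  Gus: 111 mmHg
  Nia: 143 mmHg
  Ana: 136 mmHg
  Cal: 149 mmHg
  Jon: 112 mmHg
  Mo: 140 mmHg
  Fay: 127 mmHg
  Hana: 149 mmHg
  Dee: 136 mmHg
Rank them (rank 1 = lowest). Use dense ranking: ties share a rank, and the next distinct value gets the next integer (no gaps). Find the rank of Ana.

Sorted (ascending): 111, 112, 127, 136, 136, 140, 143, 149, 149
The 2 values of 136 share dense rank 4.
The 2 values of 149 share dense rank 7.
Remaining distinct values take the next consecutive integers.
Ana has value 136 mmHg → rank 4.

4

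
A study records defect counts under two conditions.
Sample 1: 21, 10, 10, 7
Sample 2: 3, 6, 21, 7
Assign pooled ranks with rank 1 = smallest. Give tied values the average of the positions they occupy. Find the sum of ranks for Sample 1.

Sorted (ascending): 3, 6, 7, 7, 10, 10, 21, 21
The 2 values of 7 occupy positions 3–4 → average rank (3+4)/2 = 3.5.
The 2 values of 10 occupy positions 5–6 → average rank (5+6)/2 = 5.5.
The 2 values of 21 occupy positions 7–8 → average rank (7+8)/2 = 7.5.
Sample 1 values → pooled ranks: 21→7.5, 10→5.5, 10→5.5, 7→3.5
Rank sum = 7.5 + 5.5 + 5.5 + 3.5 = 22

22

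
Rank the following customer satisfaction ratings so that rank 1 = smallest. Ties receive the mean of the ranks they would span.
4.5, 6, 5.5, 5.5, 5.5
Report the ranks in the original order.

1, 5, 3, 3, 3

Sorted (ascending): 4.5, 5.5, 5.5, 5.5, 6
The 3 values of 5.5 occupy positions 2–4 → average rank 3.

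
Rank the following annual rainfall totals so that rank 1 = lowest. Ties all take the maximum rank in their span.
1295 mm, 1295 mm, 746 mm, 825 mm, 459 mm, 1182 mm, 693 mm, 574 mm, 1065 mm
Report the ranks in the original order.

9, 9, 4, 5, 1, 7, 3, 2, 6

Sorted (ascending): 459, 574, 693, 746, 825, 1065, 1182, 1295, 1295
The 2 values of 1295 occupy positions 8–9 → each gets rank 9.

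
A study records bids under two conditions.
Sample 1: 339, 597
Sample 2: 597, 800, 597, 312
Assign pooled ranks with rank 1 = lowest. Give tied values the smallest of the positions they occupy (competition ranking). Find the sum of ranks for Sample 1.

5

Sorted (ascending): 312, 339, 597, 597, 597, 800
The 3 values of 597 occupy positions 3–5 → each gets rank 3.
Sample 1 values → pooled ranks: 339→2, 597→3
Rank sum = 2 + 3 = 5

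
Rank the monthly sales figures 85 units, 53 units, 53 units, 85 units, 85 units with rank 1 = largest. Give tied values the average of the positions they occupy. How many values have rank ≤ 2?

Sorted (descending): 85, 85, 85, 53, 53
The 3 values of 85 occupy positions 1–3 → average rank 2.
The 2 values of 53 occupy positions 4–5 → average rank (4+5)/2 = 4.5.
Ranks ≤ 2: {2, 2, 2} → 3 values.

3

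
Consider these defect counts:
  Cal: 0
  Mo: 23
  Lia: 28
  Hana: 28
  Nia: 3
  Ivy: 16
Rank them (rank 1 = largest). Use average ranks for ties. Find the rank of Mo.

Sorted (descending): 28, 28, 23, 16, 3, 0
The 2 values of 28 occupy positions 1–2 → average rank (1+2)/2 = 1.5.
Mo has value 23 → rank 3.

3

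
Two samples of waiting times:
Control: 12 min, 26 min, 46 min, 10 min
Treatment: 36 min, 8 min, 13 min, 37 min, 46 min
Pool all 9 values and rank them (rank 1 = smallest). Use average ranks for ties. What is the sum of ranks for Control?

18.5

Sorted (ascending): 8, 10, 12, 13, 26, 36, 37, 46, 46
The 2 values of 46 occupy positions 8–9 → average rank (8+9)/2 = 8.5.
Control values → pooled ranks: 12→3, 26→5, 46→8.5, 10→2
Rank sum = 3 + 5 + 8.5 + 2 = 18.5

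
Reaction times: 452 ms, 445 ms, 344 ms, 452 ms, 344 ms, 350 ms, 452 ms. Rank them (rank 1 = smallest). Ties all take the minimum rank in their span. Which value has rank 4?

445

Sorted (ascending): 344, 344, 350, 445, 452, 452, 452
The 2 values of 344 occupy positions 1–2 → each gets rank 1.
The 3 values of 452 occupy positions 5–7 → each gets rank 5.
Rank 4 → value 445.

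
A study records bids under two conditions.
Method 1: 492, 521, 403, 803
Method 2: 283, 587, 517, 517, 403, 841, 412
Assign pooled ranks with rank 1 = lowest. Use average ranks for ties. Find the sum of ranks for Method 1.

25.5

Sorted (ascending): 283, 403, 403, 412, 492, 517, 517, 521, 587, 803, 841
The 2 values of 403 occupy positions 2–3 → average rank (2+3)/2 = 2.5.
The 2 values of 517 occupy positions 6–7 → average rank (6+7)/2 = 6.5.
Method 1 values → pooled ranks: 492→5, 521→8, 403→2.5, 803→10
Rank sum = 5 + 8 + 2.5 + 10 = 25.5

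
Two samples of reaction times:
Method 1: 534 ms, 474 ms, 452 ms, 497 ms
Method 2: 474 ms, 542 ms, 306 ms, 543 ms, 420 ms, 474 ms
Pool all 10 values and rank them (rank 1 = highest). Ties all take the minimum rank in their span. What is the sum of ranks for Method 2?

Sorted (descending): 543, 542, 534, 497, 474, 474, 474, 452, 420, 306
The 3 values of 474 occupy positions 5–7 → each gets rank 5.
Method 2 values → pooled ranks: 474→5, 542→2, 306→10, 543→1, 420→9, 474→5
Rank sum = 5 + 2 + 10 + 1 + 9 + 5 = 32

32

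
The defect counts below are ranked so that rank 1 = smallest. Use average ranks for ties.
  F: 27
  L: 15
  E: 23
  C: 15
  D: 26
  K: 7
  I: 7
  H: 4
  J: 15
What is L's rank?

5

Sorted (ascending): 4, 7, 7, 15, 15, 15, 23, 26, 27
The 2 values of 7 occupy positions 2–3 → average rank (2+3)/2 = 2.5.
The 3 values of 15 occupy positions 4–6 → average rank 5.
L has value 15 → rank 5.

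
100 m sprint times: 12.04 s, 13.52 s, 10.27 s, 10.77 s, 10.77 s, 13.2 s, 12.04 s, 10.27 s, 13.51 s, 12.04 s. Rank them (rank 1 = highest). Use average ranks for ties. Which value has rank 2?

13.51

Sorted (descending): 13.52, 13.51, 13.2, 12.04, 12.04, 12.04, 10.77, 10.77, 10.27, 10.27
The 3 values of 12.04 occupy positions 4–6 → average rank 5.
The 2 values of 10.77 occupy positions 7–8 → average rank (7+8)/2 = 7.5.
The 2 values of 10.27 occupy positions 9–10 → average rank (9+10)/2 = 9.5.
Rank 2 → value 13.51.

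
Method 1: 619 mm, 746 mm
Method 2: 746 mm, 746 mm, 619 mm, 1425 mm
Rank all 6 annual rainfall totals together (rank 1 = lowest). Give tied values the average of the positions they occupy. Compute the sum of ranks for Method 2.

15.5

Sorted (ascending): 619, 619, 746, 746, 746, 1425
The 2 values of 619 occupy positions 1–2 → average rank (1+2)/2 = 1.5.
The 3 values of 746 occupy positions 3–5 → average rank 4.
Method 2 values → pooled ranks: 746→4, 746→4, 619→1.5, 1425→6
Rank sum = 4 + 4 + 1.5 + 6 = 15.5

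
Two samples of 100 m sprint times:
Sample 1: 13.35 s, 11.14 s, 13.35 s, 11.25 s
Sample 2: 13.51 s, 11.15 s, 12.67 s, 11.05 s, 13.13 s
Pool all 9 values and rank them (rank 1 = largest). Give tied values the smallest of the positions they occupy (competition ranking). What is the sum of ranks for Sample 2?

26

Sorted (descending): 13.51, 13.35, 13.35, 13.13, 12.67, 11.25, 11.15, 11.14, 11.05
The 2 values of 13.35 occupy positions 2–3 → each gets rank 2.
Sample 2 values → pooled ranks: 13.51→1, 11.15→7, 12.67→5, 11.05→9, 13.13→4
Rank sum = 1 + 7 + 5 + 9 + 4 = 26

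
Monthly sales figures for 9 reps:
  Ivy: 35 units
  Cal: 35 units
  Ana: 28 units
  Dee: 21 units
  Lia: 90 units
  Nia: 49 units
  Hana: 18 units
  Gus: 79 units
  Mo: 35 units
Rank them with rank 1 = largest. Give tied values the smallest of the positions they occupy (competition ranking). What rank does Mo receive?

Sorted (descending): 90, 79, 49, 35, 35, 35, 28, 21, 18
The 3 values of 35 occupy positions 4–6 → each gets rank 4.
Mo has value 35 units → rank 4.

4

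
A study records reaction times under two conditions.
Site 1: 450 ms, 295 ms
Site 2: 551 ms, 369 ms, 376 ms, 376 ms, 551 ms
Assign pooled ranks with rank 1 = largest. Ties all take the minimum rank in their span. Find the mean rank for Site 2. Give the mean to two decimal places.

Sorted (descending): 551, 551, 450, 376, 376, 369, 295
The 2 values of 551 occupy positions 1–2 → each gets rank 1.
The 2 values of 376 occupy positions 4–5 → each gets rank 4.
Site 2 values → pooled ranks: 551→1, 369→6, 376→4, 376→4, 551→1
Mean rank = (1 + 6 + 4 + 4 + 1) / 5 = 3.20

3.20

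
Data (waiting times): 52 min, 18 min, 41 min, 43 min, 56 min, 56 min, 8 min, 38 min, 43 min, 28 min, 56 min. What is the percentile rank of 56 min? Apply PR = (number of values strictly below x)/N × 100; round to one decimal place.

N = 11.
Strictly below 56: 8. Equal to 56: 3.
PR = 8/11 × 100 = 72.7

72.7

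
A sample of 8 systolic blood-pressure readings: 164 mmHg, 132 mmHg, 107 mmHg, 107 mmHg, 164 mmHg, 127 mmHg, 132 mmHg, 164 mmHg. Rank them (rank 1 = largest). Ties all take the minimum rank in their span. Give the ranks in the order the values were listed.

1, 4, 7, 7, 1, 6, 4, 1

Sorted (descending): 164, 164, 164, 132, 132, 127, 107, 107
The 3 values of 164 occupy positions 1–3 → each gets rank 1.
The 2 values of 132 occupy positions 4–5 → each gets rank 4.
The 2 values of 107 occupy positions 7–8 → each gets rank 7.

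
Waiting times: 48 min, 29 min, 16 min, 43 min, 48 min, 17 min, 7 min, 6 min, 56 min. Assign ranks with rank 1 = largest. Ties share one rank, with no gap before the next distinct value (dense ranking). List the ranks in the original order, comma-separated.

Sorted (descending): 56, 48, 48, 43, 29, 17, 16, 7, 6
The 2 values of 48 share dense rank 2.
Remaining distinct values take the next consecutive integers.

2, 4, 6, 3, 2, 5, 7, 8, 1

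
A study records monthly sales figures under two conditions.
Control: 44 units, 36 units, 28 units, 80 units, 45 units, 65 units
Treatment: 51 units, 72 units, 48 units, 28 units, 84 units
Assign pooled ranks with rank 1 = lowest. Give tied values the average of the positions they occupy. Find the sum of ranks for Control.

Sorted (ascending): 28, 28, 36, 44, 45, 48, 51, 65, 72, 80, 84
The 2 values of 28 occupy positions 1–2 → average rank (1+2)/2 = 1.5.
Control values → pooled ranks: 44→4, 36→3, 28→1.5, 80→10, 45→5, 65→8
Rank sum = 4 + 3 + 1.5 + 10 + 5 + 8 = 31.5

31.5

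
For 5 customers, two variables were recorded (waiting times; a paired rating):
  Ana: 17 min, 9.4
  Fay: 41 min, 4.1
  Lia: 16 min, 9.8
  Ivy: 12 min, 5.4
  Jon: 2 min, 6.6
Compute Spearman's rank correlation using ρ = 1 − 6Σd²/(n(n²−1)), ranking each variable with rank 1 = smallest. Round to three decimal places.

Ranks of variable 1: 4, 5, 3, 2, 1
Ranks of variable 2: 4, 1, 5, 2, 3
d = r₁ − r₂: 0, 4, -2, 0, -2
d²: 0, 16, 4, 0, 4; Σd² = 24
ρ = 1 − 6·24/(5·24) = 1 − 144/120 = -0.200

-0.200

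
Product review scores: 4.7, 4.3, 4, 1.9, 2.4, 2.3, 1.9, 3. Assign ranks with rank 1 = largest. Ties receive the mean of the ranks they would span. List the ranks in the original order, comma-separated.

Sorted (descending): 4.7, 4.3, 4, 3, 2.4, 2.3, 1.9, 1.9
The 2 values of 1.9 occupy positions 7–8 → average rank (7+8)/2 = 7.5.

1, 2, 3, 7.5, 5, 6, 7.5, 4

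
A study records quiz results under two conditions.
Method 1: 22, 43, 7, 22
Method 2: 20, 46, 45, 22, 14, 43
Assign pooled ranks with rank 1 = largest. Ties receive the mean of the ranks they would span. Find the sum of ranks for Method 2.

Sorted (descending): 46, 45, 43, 43, 22, 22, 22, 20, 14, 7
The 2 values of 43 occupy positions 3–4 → average rank (3+4)/2 = 3.5.
The 3 values of 22 occupy positions 5–7 → average rank 6.
Method 2 values → pooled ranks: 20→8, 46→1, 45→2, 22→6, 14→9, 43→3.5
Rank sum = 8 + 1 + 2 + 6 + 9 + 3.5 = 29.5

29.5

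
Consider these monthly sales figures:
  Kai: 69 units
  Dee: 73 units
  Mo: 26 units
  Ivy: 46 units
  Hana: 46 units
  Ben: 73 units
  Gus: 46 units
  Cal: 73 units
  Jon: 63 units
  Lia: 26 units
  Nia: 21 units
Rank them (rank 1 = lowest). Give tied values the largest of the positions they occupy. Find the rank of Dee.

11

Sorted (ascending): 21, 26, 26, 46, 46, 46, 63, 69, 73, 73, 73
The 2 values of 26 occupy positions 2–3 → each gets rank 3.
The 3 values of 46 occupy positions 4–6 → each gets rank 6.
The 3 values of 73 occupy positions 9–11 → each gets rank 11.
Dee has value 73 units → rank 11.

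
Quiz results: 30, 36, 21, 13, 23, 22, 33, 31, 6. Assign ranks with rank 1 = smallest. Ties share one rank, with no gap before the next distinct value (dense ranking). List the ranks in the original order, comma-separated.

Sorted (ascending): 6, 13, 21, 22, 23, 30, 31, 33, 36
No ties — each value takes its position as its rank.

6, 9, 3, 2, 5, 4, 8, 7, 1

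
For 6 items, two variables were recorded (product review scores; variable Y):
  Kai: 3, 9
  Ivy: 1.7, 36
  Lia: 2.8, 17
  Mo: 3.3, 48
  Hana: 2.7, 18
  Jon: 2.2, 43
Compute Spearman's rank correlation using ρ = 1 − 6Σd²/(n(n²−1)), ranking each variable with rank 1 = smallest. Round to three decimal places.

-0.086

Ranks of variable 1: 5, 1, 4, 6, 3, 2
Ranks of variable 2: 1, 4, 2, 6, 3, 5
d = r₁ − r₂: 4, -3, 2, 0, 0, -3
d²: 16, 9, 4, 0, 0, 9; Σd² = 38
ρ = 1 − 6·38/(6·35) = 1 − 228/210 = -0.086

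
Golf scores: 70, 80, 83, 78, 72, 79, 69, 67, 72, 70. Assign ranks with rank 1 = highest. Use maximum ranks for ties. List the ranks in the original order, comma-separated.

Sorted (descending): 83, 80, 79, 78, 72, 72, 70, 70, 69, 67
The 2 values of 72 occupy positions 5–6 → each gets rank 6.
The 2 values of 70 occupy positions 7–8 → each gets rank 8.

8, 2, 1, 4, 6, 3, 9, 10, 6, 8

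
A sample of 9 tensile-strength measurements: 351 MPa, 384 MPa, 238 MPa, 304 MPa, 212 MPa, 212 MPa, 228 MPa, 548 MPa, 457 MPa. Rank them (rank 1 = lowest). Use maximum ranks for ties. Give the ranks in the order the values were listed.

Sorted (ascending): 212, 212, 228, 238, 304, 351, 384, 457, 548
The 2 values of 212 occupy positions 1–2 → each gets rank 2.

6, 7, 4, 5, 2, 2, 3, 9, 8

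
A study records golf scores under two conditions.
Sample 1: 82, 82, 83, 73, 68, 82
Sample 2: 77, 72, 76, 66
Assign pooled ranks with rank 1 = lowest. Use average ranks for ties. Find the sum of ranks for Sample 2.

Sorted (ascending): 66, 68, 72, 73, 76, 77, 82, 82, 82, 83
The 3 values of 82 occupy positions 7–9 → average rank 8.
Sample 2 values → pooled ranks: 77→6, 72→3, 76→5, 66→1
Rank sum = 6 + 3 + 5 + 1 = 15

15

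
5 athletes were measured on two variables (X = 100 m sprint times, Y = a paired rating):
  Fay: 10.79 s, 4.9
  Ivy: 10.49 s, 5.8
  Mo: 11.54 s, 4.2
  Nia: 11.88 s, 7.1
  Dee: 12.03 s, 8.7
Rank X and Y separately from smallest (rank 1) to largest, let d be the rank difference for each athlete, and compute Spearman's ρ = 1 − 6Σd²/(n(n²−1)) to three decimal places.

0.600

Ranks of variable 1: 2, 1, 3, 4, 5
Ranks of variable 2: 2, 3, 1, 4, 5
d = r₁ − r₂: 0, -2, 2, 0, 0
d²: 0, 4, 4, 0, 0; Σd² = 8
ρ = 1 − 6·8/(5·24) = 1 − 48/120 = 0.600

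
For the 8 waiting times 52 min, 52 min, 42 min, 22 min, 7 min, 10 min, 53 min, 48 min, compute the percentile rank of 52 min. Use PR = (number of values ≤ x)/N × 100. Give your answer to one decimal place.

N = 8.
Strictly below 52: 5. Equal to 52: 2.
PR = 7/8 × 100 = 87.5

87.5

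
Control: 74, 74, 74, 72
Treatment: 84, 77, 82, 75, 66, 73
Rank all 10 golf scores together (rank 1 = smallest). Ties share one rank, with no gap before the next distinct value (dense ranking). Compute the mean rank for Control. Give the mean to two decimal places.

Sorted (ascending): 66, 72, 73, 74, 74, 74, 75, 77, 82, 84
The 3 values of 74 share dense rank 4.
Remaining distinct values take the next consecutive integers.
Control values → pooled ranks: 74→4, 74→4, 74→4, 72→2
Mean rank = (4 + 4 + 4 + 2) / 4 = 3.50

3.50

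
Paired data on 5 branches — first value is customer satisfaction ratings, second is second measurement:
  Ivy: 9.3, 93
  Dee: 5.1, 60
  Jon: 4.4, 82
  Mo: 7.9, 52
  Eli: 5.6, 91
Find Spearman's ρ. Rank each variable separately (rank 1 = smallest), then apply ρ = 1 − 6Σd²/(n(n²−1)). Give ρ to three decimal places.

Ranks of variable 1: 5, 2, 1, 4, 3
Ranks of variable 2: 5, 2, 3, 1, 4
d = r₁ − r₂: 0, 0, -2, 3, -1
d²: 0, 0, 4, 9, 1; Σd² = 14
ρ = 1 − 6·14/(5·24) = 1 − 84/120 = 0.300

0.300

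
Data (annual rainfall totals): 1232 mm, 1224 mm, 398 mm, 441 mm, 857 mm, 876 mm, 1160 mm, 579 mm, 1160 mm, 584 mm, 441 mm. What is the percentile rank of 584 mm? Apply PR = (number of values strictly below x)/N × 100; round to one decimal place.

N = 11.
Strictly below 584: 4. Equal to 584: 1.
PR = 4/11 × 100 = 36.4

36.4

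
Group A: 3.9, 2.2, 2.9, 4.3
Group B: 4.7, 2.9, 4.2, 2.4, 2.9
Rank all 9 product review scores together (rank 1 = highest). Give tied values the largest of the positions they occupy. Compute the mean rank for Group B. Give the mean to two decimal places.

Sorted (descending): 4.7, 4.3, 4.2, 3.9, 2.9, 2.9, 2.9, 2.4, 2.2
The 3 values of 2.9 occupy positions 5–7 → each gets rank 7.
Group B values → pooled ranks: 4.7→1, 2.9→7, 4.2→3, 2.4→8, 2.9→7
Mean rank = (1 + 7 + 3 + 8 + 7) / 5 = 5.20

5.20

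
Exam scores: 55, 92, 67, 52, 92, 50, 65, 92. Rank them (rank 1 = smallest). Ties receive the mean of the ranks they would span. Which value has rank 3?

Sorted (ascending): 50, 52, 55, 65, 67, 92, 92, 92
The 3 values of 92 occupy positions 6–8 → average rank 7.
Rank 3 → value 55.

55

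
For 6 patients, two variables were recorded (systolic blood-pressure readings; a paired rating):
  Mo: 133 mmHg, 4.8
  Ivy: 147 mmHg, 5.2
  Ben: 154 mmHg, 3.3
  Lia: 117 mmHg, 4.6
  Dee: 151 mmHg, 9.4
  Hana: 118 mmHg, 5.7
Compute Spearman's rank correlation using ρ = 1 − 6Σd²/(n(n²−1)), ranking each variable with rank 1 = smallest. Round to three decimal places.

Ranks of variable 1: 3, 4, 6, 1, 5, 2
Ranks of variable 2: 3, 4, 1, 2, 6, 5
d = r₁ − r₂: 0, 0, 5, -1, -1, -3
d²: 0, 0, 25, 1, 1, 9; Σd² = 36
ρ = 1 − 6·36/(6·35) = 1 − 216/210 = -0.029

-0.029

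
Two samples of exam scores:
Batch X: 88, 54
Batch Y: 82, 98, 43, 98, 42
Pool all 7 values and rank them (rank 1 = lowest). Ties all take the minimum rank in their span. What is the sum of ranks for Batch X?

Sorted (ascending): 42, 43, 54, 82, 88, 98, 98
The 2 values of 98 occupy positions 6–7 → each gets rank 6.
Batch X values → pooled ranks: 88→5, 54→3
Rank sum = 5 + 3 = 8

8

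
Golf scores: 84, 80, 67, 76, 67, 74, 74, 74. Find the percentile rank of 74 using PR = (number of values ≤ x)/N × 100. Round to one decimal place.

N = 8.
Strictly below 74: 2. Equal to 74: 3.
PR = 5/8 × 100 = 62.5

62.5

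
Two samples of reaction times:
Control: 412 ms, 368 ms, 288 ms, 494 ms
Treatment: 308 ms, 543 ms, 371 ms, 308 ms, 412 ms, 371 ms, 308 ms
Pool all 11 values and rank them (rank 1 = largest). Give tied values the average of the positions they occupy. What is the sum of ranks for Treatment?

Sorted (descending): 543, 494, 412, 412, 371, 371, 368, 308, 308, 308, 288
The 2 values of 412 occupy positions 3–4 → average rank (3+4)/2 = 3.5.
The 2 values of 371 occupy positions 5–6 → average rank (5+6)/2 = 5.5.
The 3 values of 308 occupy positions 8–10 → average rank 9.
Treatment values → pooled ranks: 308→9, 543→1, 371→5.5, 308→9, 412→3.5, 371→5.5, 308→9
Rank sum = 9 + 1 + 5.5 + 9 + 3.5 + 5.5 + 9 = 42.5

42.5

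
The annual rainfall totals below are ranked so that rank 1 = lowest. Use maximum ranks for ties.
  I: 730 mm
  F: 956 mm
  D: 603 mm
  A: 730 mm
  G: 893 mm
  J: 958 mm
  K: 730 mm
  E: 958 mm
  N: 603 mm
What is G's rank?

Sorted (ascending): 603, 603, 730, 730, 730, 893, 956, 958, 958
The 2 values of 603 occupy positions 1–2 → each gets rank 2.
The 3 values of 730 occupy positions 3–5 → each gets rank 5.
The 2 values of 958 occupy positions 8–9 → each gets rank 9.
G has value 893 mm → rank 6.

6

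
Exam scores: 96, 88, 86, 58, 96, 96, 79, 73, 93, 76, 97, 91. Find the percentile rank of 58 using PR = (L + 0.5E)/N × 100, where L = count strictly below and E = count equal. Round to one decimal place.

4.2

N = 12.
Strictly below 58: 0. Equal to 58: 1.
PR = (0 + 0.5·1)/12 × 100 = 4.2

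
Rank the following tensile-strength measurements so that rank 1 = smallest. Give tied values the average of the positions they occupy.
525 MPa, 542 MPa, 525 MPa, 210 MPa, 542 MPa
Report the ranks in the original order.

2.5, 4.5, 2.5, 1, 4.5

Sorted (ascending): 210, 525, 525, 542, 542
The 2 values of 525 occupy positions 2–3 → average rank (2+3)/2 = 2.5.
The 2 values of 542 occupy positions 4–5 → average rank (4+5)/2 = 4.5.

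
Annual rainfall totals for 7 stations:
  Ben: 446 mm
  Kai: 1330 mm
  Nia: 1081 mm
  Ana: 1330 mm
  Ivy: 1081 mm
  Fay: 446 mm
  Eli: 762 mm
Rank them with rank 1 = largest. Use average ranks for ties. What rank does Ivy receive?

3.5

Sorted (descending): 1330, 1330, 1081, 1081, 762, 446, 446
The 2 values of 1330 occupy positions 1–2 → average rank (1+2)/2 = 1.5.
The 2 values of 1081 occupy positions 3–4 → average rank (3+4)/2 = 3.5.
The 2 values of 446 occupy positions 6–7 → average rank (6+7)/2 = 6.5.
Ivy has value 1081 mm → rank 3.5.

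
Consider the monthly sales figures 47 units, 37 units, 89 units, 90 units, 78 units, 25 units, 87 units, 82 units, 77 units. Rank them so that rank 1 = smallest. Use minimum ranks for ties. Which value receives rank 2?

Sorted (ascending): 25, 37, 47, 77, 78, 82, 87, 89, 90
No ties — each value takes its position as its rank.
Rank 2 → value 37.

37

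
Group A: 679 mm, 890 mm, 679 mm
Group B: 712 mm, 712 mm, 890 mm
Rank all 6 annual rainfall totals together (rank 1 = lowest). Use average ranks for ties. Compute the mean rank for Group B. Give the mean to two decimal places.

4.17

Sorted (ascending): 679, 679, 712, 712, 890, 890
The 2 values of 679 occupy positions 1–2 → average rank (1+2)/2 = 1.5.
The 2 values of 712 occupy positions 3–4 → average rank (3+4)/2 = 3.5.
The 2 values of 890 occupy positions 5–6 → average rank (5+6)/2 = 5.5.
Group B values → pooled ranks: 712→3.5, 712→3.5, 890→5.5
Mean rank = (3.5 + 3.5 + 5.5) / 3 = 4.17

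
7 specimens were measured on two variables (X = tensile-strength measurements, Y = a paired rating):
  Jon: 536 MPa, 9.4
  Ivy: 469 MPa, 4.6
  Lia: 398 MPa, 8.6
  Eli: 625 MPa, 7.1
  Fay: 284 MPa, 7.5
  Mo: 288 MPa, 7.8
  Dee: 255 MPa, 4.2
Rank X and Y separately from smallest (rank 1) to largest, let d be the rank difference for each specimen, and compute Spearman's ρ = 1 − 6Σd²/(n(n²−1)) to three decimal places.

0.321

Ranks of variable 1: 6, 5, 4, 7, 2, 3, 1
Ranks of variable 2: 7, 2, 6, 3, 4, 5, 1
d = r₁ − r₂: -1, 3, -2, 4, -2, -2, 0
d²: 1, 9, 4, 16, 4, 4, 0; Σd² = 38
ρ = 1 − 6·38/(7·48) = 1 − 228/336 = 0.321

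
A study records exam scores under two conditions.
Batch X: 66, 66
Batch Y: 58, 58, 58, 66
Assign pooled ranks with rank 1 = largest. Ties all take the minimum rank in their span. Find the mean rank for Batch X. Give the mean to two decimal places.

1.00

Sorted (descending): 66, 66, 66, 58, 58, 58
The 3 values of 66 occupy positions 1–3 → each gets rank 1.
The 3 values of 58 occupy positions 4–6 → each gets rank 4.
Batch X values → pooled ranks: 66→1, 66→1
Mean rank = (1 + 1) / 2 = 1.00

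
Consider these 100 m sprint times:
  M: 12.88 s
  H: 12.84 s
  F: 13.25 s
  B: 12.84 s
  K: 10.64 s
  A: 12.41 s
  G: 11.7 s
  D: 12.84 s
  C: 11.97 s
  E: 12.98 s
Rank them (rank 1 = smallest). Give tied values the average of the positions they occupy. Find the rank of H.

6

Sorted (ascending): 10.64, 11.7, 11.97, 12.41, 12.84, 12.84, 12.84, 12.88, 12.98, 13.25
The 3 values of 12.84 occupy positions 5–7 → average rank 6.
H has value 12.84 s → rank 6.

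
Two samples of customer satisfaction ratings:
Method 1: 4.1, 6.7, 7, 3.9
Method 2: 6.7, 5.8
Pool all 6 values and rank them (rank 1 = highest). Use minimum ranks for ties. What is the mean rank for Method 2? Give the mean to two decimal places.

3.00

Sorted (descending): 7, 6.7, 6.7, 5.8, 4.1, 3.9
The 2 values of 6.7 occupy positions 2–3 → each gets rank 2.
Method 2 values → pooled ranks: 6.7→2, 5.8→4
Mean rank = (2 + 4) / 2 = 3.00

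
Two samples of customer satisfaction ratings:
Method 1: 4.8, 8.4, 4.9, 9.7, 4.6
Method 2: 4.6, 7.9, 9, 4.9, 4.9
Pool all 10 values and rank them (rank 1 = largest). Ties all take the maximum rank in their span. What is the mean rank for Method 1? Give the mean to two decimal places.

5.80

Sorted (descending): 9.7, 9, 8.4, 7.9, 4.9, 4.9, 4.9, 4.8, 4.6, 4.6
The 3 values of 4.9 occupy positions 5–7 → each gets rank 7.
The 2 values of 4.6 occupy positions 9–10 → each gets rank 10.
Method 1 values → pooled ranks: 4.8→8, 8.4→3, 4.9→7, 9.7→1, 4.6→10
Mean rank = (8 + 3 + 7 + 1 + 10) / 5 = 5.80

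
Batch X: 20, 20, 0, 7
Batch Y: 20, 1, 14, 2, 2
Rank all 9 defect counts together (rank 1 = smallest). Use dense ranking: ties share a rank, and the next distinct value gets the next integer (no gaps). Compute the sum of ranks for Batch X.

Sorted (ascending): 0, 1, 2, 2, 7, 14, 20, 20, 20
The 2 values of 2 share dense rank 3.
The 3 values of 20 share dense rank 6.
Remaining distinct values take the next consecutive integers.
Batch X values → pooled ranks: 20→6, 20→6, 0→1, 7→4
Rank sum = 6 + 6 + 1 + 4 = 17

17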